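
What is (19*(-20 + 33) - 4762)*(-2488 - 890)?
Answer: 15251670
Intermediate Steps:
(19*(-20 + 33) - 4762)*(-2488 - 890) = (19*13 - 4762)*(-3378) = (247 - 4762)*(-3378) = -4515*(-3378) = 15251670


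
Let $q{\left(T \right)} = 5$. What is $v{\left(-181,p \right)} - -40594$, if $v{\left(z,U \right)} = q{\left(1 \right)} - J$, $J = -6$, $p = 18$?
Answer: $40605$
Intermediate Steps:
$v{\left(z,U \right)} = 11$ ($v{\left(z,U \right)} = 5 - -6 = 5 + 6 = 11$)
$v{\left(-181,p \right)} - -40594 = 11 - -40594 = 11 + 40594 = 40605$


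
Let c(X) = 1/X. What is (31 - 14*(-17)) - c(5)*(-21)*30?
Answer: 395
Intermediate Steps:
(31 - 14*(-17)) - c(5)*(-21)*30 = (31 - 14*(-17)) - -21/5*30 = (31 + 238) - (⅕)*(-21)*30 = 269 - (-21)*30/5 = 269 - 1*(-126) = 269 + 126 = 395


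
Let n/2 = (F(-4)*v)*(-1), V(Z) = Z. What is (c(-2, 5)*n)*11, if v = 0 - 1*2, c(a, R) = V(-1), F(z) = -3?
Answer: 132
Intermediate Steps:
c(a, R) = -1
v = -2 (v = 0 - 2 = -2)
n = -12 (n = 2*(-3*(-2)*(-1)) = 2*(6*(-1)) = 2*(-6) = -12)
(c(-2, 5)*n)*11 = -1*(-12)*11 = 12*11 = 132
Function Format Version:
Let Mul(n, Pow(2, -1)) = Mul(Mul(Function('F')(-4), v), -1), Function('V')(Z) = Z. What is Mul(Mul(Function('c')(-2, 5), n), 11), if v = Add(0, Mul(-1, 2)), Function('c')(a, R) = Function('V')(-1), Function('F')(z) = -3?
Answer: 132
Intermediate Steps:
Function('c')(a, R) = -1
v = -2 (v = Add(0, -2) = -2)
n = -12 (n = Mul(2, Mul(Mul(-3, -2), -1)) = Mul(2, Mul(6, -1)) = Mul(2, -6) = -12)
Mul(Mul(Function('c')(-2, 5), n), 11) = Mul(Mul(-1, -12), 11) = Mul(12, 11) = 132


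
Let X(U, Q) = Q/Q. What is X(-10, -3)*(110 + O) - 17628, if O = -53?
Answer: -17571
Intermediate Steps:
X(U, Q) = 1
X(-10, -3)*(110 + O) - 17628 = 1*(110 - 53) - 17628 = 1*57 - 17628 = 57 - 17628 = -17571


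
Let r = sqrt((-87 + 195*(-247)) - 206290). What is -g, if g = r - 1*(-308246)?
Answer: -308246 - I*sqrt(254542) ≈ -3.0825e+5 - 504.52*I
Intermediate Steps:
r = I*sqrt(254542) (r = sqrt((-87 - 48165) - 206290) = sqrt(-48252 - 206290) = sqrt(-254542) = I*sqrt(254542) ≈ 504.52*I)
g = 308246 + I*sqrt(254542) (g = I*sqrt(254542) - 1*(-308246) = I*sqrt(254542) + 308246 = 308246 + I*sqrt(254542) ≈ 3.0825e+5 + 504.52*I)
-g = -(308246 + I*sqrt(254542)) = -308246 - I*sqrt(254542)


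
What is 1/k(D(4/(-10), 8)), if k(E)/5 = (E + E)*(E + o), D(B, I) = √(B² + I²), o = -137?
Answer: -5/935242 - 3425*√401/750064084 ≈ -9.6786e-5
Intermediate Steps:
k(E) = 10*E*(-137 + E) (k(E) = 5*((E + E)*(E - 137)) = 5*((2*E)*(-137 + E)) = 5*(2*E*(-137 + E)) = 10*E*(-137 + E))
1/k(D(4/(-10), 8)) = 1/(10*√((4/(-10))² + 8²)*(-137 + √((4/(-10))² + 8²))) = 1/(10*√((4*(-⅒))² + 64)*(-137 + √((4*(-⅒))² + 64))) = 1/(10*√((-⅖)² + 64)*(-137 + √((-⅖)² + 64))) = 1/(10*√(4/25 + 64)*(-137 + √(4/25 + 64))) = 1/(10*√(1604/25)*(-137 + √(1604/25))) = 1/(10*(2*√401/5)*(-137 + 2*√401/5)) = 1/(4*√401*(-137 + 2*√401/5)) = √401/(1604*(-137 + 2*√401/5))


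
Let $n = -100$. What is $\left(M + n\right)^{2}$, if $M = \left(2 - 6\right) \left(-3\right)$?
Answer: $7744$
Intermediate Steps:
$M = 12$ ($M = \left(-4\right) \left(-3\right) = 12$)
$\left(M + n\right)^{2} = \left(12 - 100\right)^{2} = \left(-88\right)^{2} = 7744$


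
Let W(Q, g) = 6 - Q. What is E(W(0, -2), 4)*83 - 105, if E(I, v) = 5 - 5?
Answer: -105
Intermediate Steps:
E(I, v) = 0
E(W(0, -2), 4)*83 - 105 = 0*83 - 105 = 0 - 105 = -105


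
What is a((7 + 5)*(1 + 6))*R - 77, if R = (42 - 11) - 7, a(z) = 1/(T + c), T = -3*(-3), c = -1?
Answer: -74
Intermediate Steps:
T = 9
a(z) = ⅛ (a(z) = 1/(9 - 1) = 1/8 = ⅛)
R = 24 (R = 31 - 7 = 24)
a((7 + 5)*(1 + 6))*R - 77 = (⅛)*24 - 77 = 3 - 77 = -74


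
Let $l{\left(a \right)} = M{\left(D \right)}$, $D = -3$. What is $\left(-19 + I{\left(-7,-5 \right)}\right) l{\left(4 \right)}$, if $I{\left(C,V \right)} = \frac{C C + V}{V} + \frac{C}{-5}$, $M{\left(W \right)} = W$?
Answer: $\frac{396}{5} \approx 79.2$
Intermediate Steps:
$l{\left(a \right)} = -3$
$I{\left(C,V \right)} = - \frac{C}{5} + \frac{V + C^{2}}{V}$ ($I{\left(C,V \right)} = \frac{C^{2} + V}{V} + C \left(- \frac{1}{5}\right) = \frac{V + C^{2}}{V} - \frac{C}{5} = - \frac{C}{5} + \frac{V + C^{2}}{V}$)
$\left(-19 + I{\left(-7,-5 \right)}\right) l{\left(4 \right)} = \left(-19 + \left(1 - - \frac{7}{5} + \frac{\left(-7\right)^{2}}{-5}\right)\right) \left(-3\right) = \left(-19 + \left(1 + \frac{7}{5} + 49 \left(- \frac{1}{5}\right)\right)\right) \left(-3\right) = \left(-19 + \left(1 + \frac{7}{5} - \frac{49}{5}\right)\right) \left(-3\right) = \left(-19 - \frac{37}{5}\right) \left(-3\right) = \left(- \frac{132}{5}\right) \left(-3\right) = \frac{396}{5}$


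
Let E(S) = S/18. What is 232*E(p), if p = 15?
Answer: 580/3 ≈ 193.33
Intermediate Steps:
E(S) = S/18 (E(S) = S*(1/18) = S/18)
232*E(p) = 232*((1/18)*15) = 232*(⅚) = 580/3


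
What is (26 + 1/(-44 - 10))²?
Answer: 1968409/2916 ≈ 675.04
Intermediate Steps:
(26 + 1/(-44 - 10))² = (26 + 1/(-54))² = (26 - 1/54)² = (1403/54)² = 1968409/2916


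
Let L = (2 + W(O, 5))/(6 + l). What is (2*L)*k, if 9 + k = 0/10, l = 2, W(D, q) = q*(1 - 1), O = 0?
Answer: -9/2 ≈ -4.5000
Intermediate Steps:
W(D, q) = 0 (W(D, q) = q*0 = 0)
k = -9 (k = -9 + 0/10 = -9 + 0*(⅒) = -9 + 0 = -9)
L = ¼ (L = (2 + 0)/(6 + 2) = 2/8 = 2*(⅛) = ¼ ≈ 0.25000)
(2*L)*k = (2*(¼))*(-9) = (½)*(-9) = -9/2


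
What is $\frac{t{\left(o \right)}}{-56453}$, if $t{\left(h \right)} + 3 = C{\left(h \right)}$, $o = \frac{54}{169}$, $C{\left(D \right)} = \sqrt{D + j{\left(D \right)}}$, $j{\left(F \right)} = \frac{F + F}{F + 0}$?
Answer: $\frac{3}{56453} - \frac{14 \sqrt{2}}{733889} \approx 2.6163 \cdot 10^{-5}$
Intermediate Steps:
$j{\left(F \right)} = 2$ ($j{\left(F \right)} = \frac{2 F}{F} = 2$)
$C{\left(D \right)} = \sqrt{2 + D}$ ($C{\left(D \right)} = \sqrt{D + 2} = \sqrt{2 + D}$)
$o = \frac{54}{169}$ ($o = 54 \cdot \frac{1}{169} = \frac{54}{169} \approx 0.31953$)
$t{\left(h \right)} = -3 + \sqrt{2 + h}$
$\frac{t{\left(o \right)}}{-56453} = \frac{-3 + \sqrt{2 + \frac{54}{169}}}{-56453} = \left(-3 + \sqrt{\frac{392}{169}}\right) \left(- \frac{1}{56453}\right) = \left(-3 + \frac{14 \sqrt{2}}{13}\right) \left(- \frac{1}{56453}\right) = \frac{3}{56453} - \frac{14 \sqrt{2}}{733889}$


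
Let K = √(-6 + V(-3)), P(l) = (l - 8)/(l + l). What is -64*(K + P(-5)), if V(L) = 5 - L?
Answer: -416/5 - 64*√2 ≈ -173.71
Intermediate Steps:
P(l) = (-8 + l)/(2*l) (P(l) = (-8 + l)/((2*l)) = (-8 + l)*(1/(2*l)) = (-8 + l)/(2*l))
K = √2 (K = √(-6 + (5 - 1*(-3))) = √(-6 + (5 + 3)) = √(-6 + 8) = √2 ≈ 1.4142)
-64*(K + P(-5)) = -64*(√2 + (½)*(-8 - 5)/(-5)) = -64*(√2 + (½)*(-⅕)*(-13)) = -64*(√2 + 13/10) = -64*(13/10 + √2) = -416/5 - 64*√2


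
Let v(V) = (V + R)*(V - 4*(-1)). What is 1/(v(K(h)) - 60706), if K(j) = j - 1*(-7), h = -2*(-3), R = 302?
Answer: -1/55351 ≈ -1.8067e-5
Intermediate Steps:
h = 6
K(j) = 7 + j (K(j) = j + 7 = 7 + j)
v(V) = (4 + V)*(302 + V) (v(V) = (V + 302)*(V - 4*(-1)) = (302 + V)*(V + 4) = (302 + V)*(4 + V) = (4 + V)*(302 + V))
1/(v(K(h)) - 60706) = 1/((1208 + (7 + 6)**2 + 306*(7 + 6)) - 60706) = 1/((1208 + 13**2 + 306*13) - 60706) = 1/((1208 + 169 + 3978) - 60706) = 1/(5355 - 60706) = 1/(-55351) = -1/55351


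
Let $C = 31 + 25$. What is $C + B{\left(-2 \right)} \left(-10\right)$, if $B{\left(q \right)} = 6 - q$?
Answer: $-24$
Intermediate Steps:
$C = 56$
$C + B{\left(-2 \right)} \left(-10\right) = 56 + \left(6 - -2\right) \left(-10\right) = 56 + \left(6 + 2\right) \left(-10\right) = 56 + 8 \left(-10\right) = 56 - 80 = -24$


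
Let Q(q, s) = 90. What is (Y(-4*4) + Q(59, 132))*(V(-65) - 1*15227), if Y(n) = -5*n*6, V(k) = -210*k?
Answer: -898890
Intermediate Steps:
Y(n) = -30*n
(Y(-4*4) + Q(59, 132))*(V(-65) - 1*15227) = (-(-120)*4 + 90)*(-210*(-65) - 1*15227) = (-30*(-16) + 90)*(13650 - 15227) = (480 + 90)*(-1577) = 570*(-1577) = -898890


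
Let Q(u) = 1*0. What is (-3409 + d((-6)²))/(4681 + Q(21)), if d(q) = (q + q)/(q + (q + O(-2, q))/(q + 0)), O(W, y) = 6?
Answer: -759775/1043863 ≈ -0.72785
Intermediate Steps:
d(q) = 2*q/(q + (6 + q)/q) (d(q) = (q + q)/(q + (q + 6)/(q + 0)) = (2*q)/(q + (6 + q)/q) = 2*q/(q + (6 + q)/q))
Q(u) = 0
(-3409 + d((-6)²))/(4681 + Q(21)) = (-3409 + 2*((-6)²)²/(6 + (-6)² + ((-6)²)²))/(4681 + 0) = (-3409 + 2*36²/(6 + 36 + 36²))/4681 = (-3409 + 2*1296/(6 + 36 + 1296))*(1/4681) = (-3409 + 2*1296/1338)*(1/4681) = (-3409 + 2*1296*(1/1338))*(1/4681) = (-3409 + 432/223)*(1/4681) = -759775/223*1/4681 = -759775/1043863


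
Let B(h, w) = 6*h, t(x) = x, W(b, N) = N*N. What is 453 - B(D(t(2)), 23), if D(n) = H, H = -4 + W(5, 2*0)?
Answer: 477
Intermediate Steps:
W(b, N) = N²
H = -4 (H = -4 + (2*0)² = -4 + 0² = -4 + 0 = -4)
D(n) = -4
453 - B(D(t(2)), 23) = 453 - 6*(-4) = 453 - 1*(-24) = 453 + 24 = 477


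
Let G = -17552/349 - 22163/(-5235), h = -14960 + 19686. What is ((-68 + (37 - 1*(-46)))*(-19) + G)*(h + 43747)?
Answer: -84008168516/5235 ≈ -1.6047e+7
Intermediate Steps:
h = 4726
G = -241117/5235 (G = -17552*1/349 - 22163*(-1/5235) = -17552/349 + 22163/5235 = -241117/5235 ≈ -46.059)
((-68 + (37 - 1*(-46)))*(-19) + G)*(h + 43747) = ((-68 + (37 - 1*(-46)))*(-19) - 241117/5235)*(4726 + 43747) = ((-68 + (37 + 46))*(-19) - 241117/5235)*48473 = ((-68 + 83)*(-19) - 241117/5235)*48473 = (15*(-19) - 241117/5235)*48473 = (-285 - 241117/5235)*48473 = -1733092/5235*48473 = -84008168516/5235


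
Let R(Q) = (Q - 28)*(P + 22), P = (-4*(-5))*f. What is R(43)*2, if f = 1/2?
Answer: 960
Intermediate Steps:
f = ½ ≈ 0.50000
P = 10 (P = -4*(-5)*(½) = 20*(½) = 10)
R(Q) = -896 + 32*Q (R(Q) = (Q - 28)*(10 + 22) = (-28 + Q)*32 = -896 + 32*Q)
R(43)*2 = (-896 + 32*43)*2 = (-896 + 1376)*2 = 480*2 = 960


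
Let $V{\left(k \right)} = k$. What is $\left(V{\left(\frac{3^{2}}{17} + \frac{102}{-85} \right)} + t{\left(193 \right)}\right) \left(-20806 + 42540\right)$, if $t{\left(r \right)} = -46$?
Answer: $- \frac{86218778}{85} \approx -1.0143 \cdot 10^{6}$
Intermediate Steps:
$\left(V{\left(\frac{3^{2}}{17} + \frac{102}{-85} \right)} + t{\left(193 \right)}\right) \left(-20806 + 42540\right) = \left(\left(\frac{3^{2}}{17} + \frac{102}{-85}\right) - 46\right) \left(-20806 + 42540\right) = \left(\left(9 \cdot \frac{1}{17} + 102 \left(- \frac{1}{85}\right)\right) - 46\right) 21734 = \left(\left(\frac{9}{17} - \frac{6}{5}\right) - 46\right) 21734 = \left(- \frac{57}{85} - 46\right) 21734 = \left(- \frac{3967}{85}\right) 21734 = - \frac{86218778}{85}$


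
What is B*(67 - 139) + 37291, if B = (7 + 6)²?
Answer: 25123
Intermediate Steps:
B = 169 (B = 13² = 169)
B*(67 - 139) + 37291 = 169*(67 - 139) + 37291 = 169*(-72) + 37291 = -12168 + 37291 = 25123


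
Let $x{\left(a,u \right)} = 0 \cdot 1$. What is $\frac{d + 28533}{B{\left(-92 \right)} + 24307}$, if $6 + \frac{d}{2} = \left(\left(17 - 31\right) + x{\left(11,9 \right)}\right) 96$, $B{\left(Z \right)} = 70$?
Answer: $\frac{25833}{24377} \approx 1.0597$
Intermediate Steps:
$x{\left(a,u \right)} = 0$
$d = -2700$ ($d = -12 + 2 \left(\left(17 - 31\right) + 0\right) 96 = -12 + 2 \left(-14 + 0\right) 96 = -12 + 2 \left(\left(-14\right) 96\right) = -12 + 2 \left(-1344\right) = -12 - 2688 = -2700$)
$\frac{d + 28533}{B{\left(-92 \right)} + 24307} = \frac{-2700 + 28533}{70 + 24307} = \frac{25833}{24377}$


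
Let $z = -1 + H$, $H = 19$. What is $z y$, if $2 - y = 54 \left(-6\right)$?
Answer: $5868$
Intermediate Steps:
$y = 326$ ($y = 2 - 54 \left(-6\right) = 2 - -324 = 2 + 324 = 326$)
$z = 18$ ($z = -1 + 19 = 18$)
$z y = 18 \cdot 326 = 5868$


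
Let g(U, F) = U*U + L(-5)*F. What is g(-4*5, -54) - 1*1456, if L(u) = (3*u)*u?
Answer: -5106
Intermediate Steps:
L(u) = 3*u**2
g(U, F) = U**2 + 75*F (g(U, F) = U*U + (3*(-5)**2)*F = U**2 + (3*25)*F = U**2 + 75*F)
g(-4*5, -54) - 1*1456 = ((-4*5)**2 + 75*(-54)) - 1*1456 = ((-20)**2 - 4050) - 1456 = (400 - 4050) - 1456 = -3650 - 1456 = -5106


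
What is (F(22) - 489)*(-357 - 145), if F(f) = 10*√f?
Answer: 245478 - 5020*√22 ≈ 2.2193e+5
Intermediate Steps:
(F(22) - 489)*(-357 - 145) = (10*√22 - 489)*(-357 - 145) = (-489 + 10*√22)*(-502) = 245478 - 5020*√22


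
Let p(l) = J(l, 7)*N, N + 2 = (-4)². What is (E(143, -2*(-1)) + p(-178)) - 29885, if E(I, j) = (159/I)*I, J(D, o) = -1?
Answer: -29740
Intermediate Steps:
N = 14 (N = -2 + (-4)² = -2 + 16 = 14)
E(I, j) = 159
p(l) = -14 (p(l) = -1*14 = -14)
(E(143, -2*(-1)) + p(-178)) - 29885 = (159 - 14) - 29885 = 145 - 29885 = -29740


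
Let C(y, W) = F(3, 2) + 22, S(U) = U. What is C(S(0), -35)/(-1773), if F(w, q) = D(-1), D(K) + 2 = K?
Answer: -19/1773 ≈ -0.010716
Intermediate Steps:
D(K) = -2 + K
F(w, q) = -3 (F(w, q) = -2 - 1 = -3)
C(y, W) = 19 (C(y, W) = -3 + 22 = 19)
C(S(0), -35)/(-1773) = 19/(-1773) = -1/1773*19 = -19/1773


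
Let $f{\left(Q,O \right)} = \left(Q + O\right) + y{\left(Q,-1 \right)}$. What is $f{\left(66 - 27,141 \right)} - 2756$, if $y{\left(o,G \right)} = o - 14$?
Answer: $-2551$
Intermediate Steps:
$y{\left(o,G \right)} = -14 + o$
$f{\left(Q,O \right)} = -14 + O + 2 Q$ ($f{\left(Q,O \right)} = \left(Q + O\right) + \left(-14 + Q\right) = \left(O + Q\right) + \left(-14 + Q\right) = -14 + O + 2 Q$)
$f{\left(66 - 27,141 \right)} - 2756 = \left(-14 + 141 + 2 \left(66 - 27\right)\right) - 2756 = \left(-14 + 141 + 2 \cdot 39\right) - 2756 = \left(-14 + 141 + 78\right) - 2756 = 205 - 2756 = -2551$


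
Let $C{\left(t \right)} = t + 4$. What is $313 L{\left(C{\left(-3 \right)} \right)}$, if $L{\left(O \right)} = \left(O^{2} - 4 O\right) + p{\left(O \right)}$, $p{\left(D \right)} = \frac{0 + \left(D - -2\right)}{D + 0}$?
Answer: $0$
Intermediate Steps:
$C{\left(t \right)} = 4 + t$
$p{\left(D \right)} = \frac{2 + D}{D}$ ($p{\left(D \right)} = \frac{0 + \left(D + 2\right)}{D} = \frac{0 + \left(2 + D\right)}{D} = \frac{2 + D}{D}$)
$L{\left(O \right)} = O^{2} - 4 O + \frac{2 + O}{O}$ ($L{\left(O \right)} = \left(O^{2} - 4 O\right) + \frac{2 + O}{O} = O^{2} - 4 O + \frac{2 + O}{O}$)
$313 L{\left(C{\left(-3 \right)} \right)} = 313 \frac{2 + \left(4 - 3\right) + \left(4 - 3\right)^{2} \left(-4 + \left(4 - 3\right)\right)}{4 - 3} = 313 \frac{2 + 1 + 1^{2} \left(-4 + 1\right)}{1} = 313 \cdot 1 \left(2 + 1 + 1 \left(-3\right)\right) = 313 \cdot 1 \left(2 + 1 - 3\right) = 313 \cdot 1 \cdot 0 = 313 \cdot 0 = 0$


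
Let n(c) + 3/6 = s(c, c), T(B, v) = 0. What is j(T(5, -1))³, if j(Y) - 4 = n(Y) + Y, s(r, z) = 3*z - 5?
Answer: -27/8 ≈ -3.3750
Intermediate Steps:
s(r, z) = -5 + 3*z
n(c) = -11/2 + 3*c (n(c) = -½ + (-5 + 3*c) = -11/2 + 3*c)
j(Y) = -3/2 + 4*Y (j(Y) = 4 + ((-11/2 + 3*Y) + Y) = 4 + (-11/2 + 4*Y) = -3/2 + 4*Y)
j(T(5, -1))³ = (-3/2 + 4*0)³ = (-3/2 + 0)³ = (-3/2)³ = -27/8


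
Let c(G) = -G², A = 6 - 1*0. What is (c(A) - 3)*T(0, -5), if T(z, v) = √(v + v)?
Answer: -39*I*√10 ≈ -123.33*I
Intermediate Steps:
A = 6 (A = 6 + 0 = 6)
T(z, v) = √2*√v (T(z, v) = √(2*v) = √2*√v)
(c(A) - 3)*T(0, -5) = (-1*6² - 3)*(√2*√(-5)) = (-1*36 - 3)*(√2*(I*√5)) = (-36 - 3)*(I*√10) = -39*I*√10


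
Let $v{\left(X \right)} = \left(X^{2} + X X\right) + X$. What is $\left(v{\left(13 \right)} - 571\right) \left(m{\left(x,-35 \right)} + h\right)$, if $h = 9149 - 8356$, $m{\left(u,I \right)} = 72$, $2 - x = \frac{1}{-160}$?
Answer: $-190300$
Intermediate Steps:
$x = \frac{321}{160}$ ($x = 2 - \frac{1}{-160} = 2 - - \frac{1}{160} = 2 + \frac{1}{160} = \frac{321}{160} \approx 2.0062$)
$h = 793$ ($h = 9149 - 8356 = 793$)
$v{\left(X \right)} = X + 2 X^{2}$ ($v{\left(X \right)} = \left(X^{2} + X^{2}\right) + X = 2 X^{2} + X = X + 2 X^{2}$)
$\left(v{\left(13 \right)} - 571\right) \left(m{\left(x,-35 \right)} + h\right) = \left(13 \left(1 + 2 \cdot 13\right) - 571\right) \left(72 + 793\right) = \left(13 \left(1 + 26\right) - 571\right) 865 = \left(13 \cdot 27 - 571\right) 865 = \left(351 - 571\right) 865 = \left(-220\right) 865 = -190300$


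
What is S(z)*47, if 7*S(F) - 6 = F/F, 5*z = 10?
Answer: 47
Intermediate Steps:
z = 2 (z = (⅕)*10 = 2)
S(F) = 1 (S(F) = 6/7 + (F/F)/7 = 6/7 + (⅐)*1 = 6/7 + ⅐ = 1)
S(z)*47 = 1*47 = 47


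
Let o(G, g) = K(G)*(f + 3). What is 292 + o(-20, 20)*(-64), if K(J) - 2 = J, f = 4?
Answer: 8356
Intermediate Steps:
K(J) = 2 + J
o(G, g) = 14 + 7*G (o(G, g) = (2 + G)*(4 + 3) = (2 + G)*7 = 14 + 7*G)
292 + o(-20, 20)*(-64) = 292 + (14 + 7*(-20))*(-64) = 292 + (14 - 140)*(-64) = 292 - 126*(-64) = 292 + 8064 = 8356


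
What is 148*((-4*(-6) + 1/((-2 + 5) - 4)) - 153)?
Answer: -19240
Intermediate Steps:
148*((-4*(-6) + 1/((-2 + 5) - 4)) - 153) = 148*((24 + 1/(3 - 4)) - 153) = 148*((24 + 1/(-1)) - 153) = 148*((24 - 1) - 153) = 148*(23 - 153) = 148*(-130) = -19240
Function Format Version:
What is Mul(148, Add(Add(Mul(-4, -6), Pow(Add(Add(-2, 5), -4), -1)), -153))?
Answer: -19240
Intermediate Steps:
Mul(148, Add(Add(Mul(-4, -6), Pow(Add(Add(-2, 5), -4), -1)), -153)) = Mul(148, Add(Add(24, Pow(Add(3, -4), -1)), -153)) = Mul(148, Add(Add(24, Pow(-1, -1)), -153)) = Mul(148, Add(Add(24, -1), -153)) = Mul(148, Add(23, -153)) = Mul(148, -130) = -19240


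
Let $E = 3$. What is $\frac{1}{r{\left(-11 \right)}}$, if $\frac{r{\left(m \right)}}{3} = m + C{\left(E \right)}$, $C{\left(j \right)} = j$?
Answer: $- \frac{1}{24} \approx -0.041667$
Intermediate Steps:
$r{\left(m \right)} = 9 + 3 m$ ($r{\left(m \right)} = 3 \left(m + 3\right) = 3 \left(3 + m\right) = 9 + 3 m$)
$\frac{1}{r{\left(-11 \right)}} = \frac{1}{9 + 3 \left(-11\right)} = \frac{1}{9 - 33} = \frac{1}{-24} = - \frac{1}{24}$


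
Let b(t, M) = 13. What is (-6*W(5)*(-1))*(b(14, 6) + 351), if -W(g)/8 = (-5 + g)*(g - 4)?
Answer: 0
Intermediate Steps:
W(g) = -8*(-5 + g)*(-4 + g) (W(g) = -8*(-5 + g)*(g - 4) = -8*(-5 + g)*(-4 + g))
(-6*W(5)*(-1))*(b(14, 6) + 351) = (-6*(-160 - 8*5² + 72*5)*(-1))*(13 + 351) = (-6*(-160 - 8*25 + 360)*(-1))*364 = (-6*(-160 - 200 + 360)*(-1))*364 = (-6*0*(-1))*364 = (0*(-1))*364 = 0*364 = 0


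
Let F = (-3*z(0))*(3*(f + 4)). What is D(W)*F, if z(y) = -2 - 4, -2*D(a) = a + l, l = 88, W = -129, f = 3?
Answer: 7749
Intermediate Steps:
D(a) = -44 - a/2 (D(a) = -(a + 88)/2 = -(88 + a)/2 = -44 - a/2)
z(y) = -6
F = 378 (F = (-3*(-6))*(3*(3 + 4)) = 18*(3*7) = 18*21 = 378)
D(W)*F = (-44 - 1/2*(-129))*378 = (-44 + 129/2)*378 = (41/2)*378 = 7749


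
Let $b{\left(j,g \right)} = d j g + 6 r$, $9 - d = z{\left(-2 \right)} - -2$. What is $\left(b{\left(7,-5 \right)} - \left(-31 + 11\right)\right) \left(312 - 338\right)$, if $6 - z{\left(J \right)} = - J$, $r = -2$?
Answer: $2522$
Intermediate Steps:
$z{\left(J \right)} = 6 + J$ ($z{\left(J \right)} = 6 - - J = 6 + J$)
$d = 3$ ($d = 9 - \left(\left(6 - 2\right) - -2\right) = 9 - \left(4 + 2\right) = 9 - 6 = 3$)
$b{\left(j,g \right)} = -12 + 3 g j$ ($b{\left(j,g \right)} = 3 j g + 6 \left(-2\right) = 3 g j - 12 = -12 + 3 g j$)
$\left(b{\left(7,-5 \right)} - \left(-31 + 11\right)\right) \left(312 - 338\right) = \left(\left(-12 + 3 \left(-5\right) 7\right) - \left(-31 + 11\right)\right) \left(312 - 338\right) = \left(\left(-12 - 105\right) - -20\right) \left(-26\right) = \left(-117 + 20\right) \left(-26\right) = \left(-97\right) \left(-26\right) = 2522$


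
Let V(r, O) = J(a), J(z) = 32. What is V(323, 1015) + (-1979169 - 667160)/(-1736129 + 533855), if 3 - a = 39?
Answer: 41119097/1202274 ≈ 34.201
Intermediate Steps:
a = -36 (a = 3 - 1*39 = 3 - 39 = -36)
V(r, O) = 32
V(323, 1015) + (-1979169 - 667160)/(-1736129 + 533855) = 32 + (-1979169 - 667160)/(-1736129 + 533855) = 32 - 2646329/(-1202274) = 32 - 2646329*(-1/1202274) = 32 + 2646329/1202274 = 41119097/1202274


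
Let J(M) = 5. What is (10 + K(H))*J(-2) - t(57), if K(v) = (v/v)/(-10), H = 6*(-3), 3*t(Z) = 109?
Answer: 79/6 ≈ 13.167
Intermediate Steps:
t(Z) = 109/3 (t(Z) = (⅓)*109 = 109/3)
H = -18
K(v) = -⅒ (K(v) = 1*(-⅒) = -⅒)
(10 + K(H))*J(-2) - t(57) = (10 - ⅒)*5 - 1*109/3 = (99/10)*5 - 109/3 = 99/2 - 109/3 = 79/6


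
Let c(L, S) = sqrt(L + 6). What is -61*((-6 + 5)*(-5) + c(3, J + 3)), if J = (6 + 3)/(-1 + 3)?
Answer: -488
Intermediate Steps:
J = 9/2 ≈ 4.5000
c(L, S) = sqrt(6 + L)
-61*((-6 + 5)*(-5) + c(3, J + 3)) = -61*((-6 + 5)*(-5) + sqrt(6 + 3)) = -61*(-1*(-5) + sqrt(9)) = -61*(5 + 3) = -61*8 = -488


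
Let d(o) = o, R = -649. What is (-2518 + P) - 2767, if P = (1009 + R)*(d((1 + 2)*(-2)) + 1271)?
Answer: 450115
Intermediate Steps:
P = 455400 (P = (1009 - 649)*((1 + 2)*(-2) + 1271) = 360*(3*(-2) + 1271) = 360*(-6 + 1271) = 360*1265 = 455400)
(-2518 + P) - 2767 = (-2518 + 455400) - 2767 = 452882 - 2767 = 450115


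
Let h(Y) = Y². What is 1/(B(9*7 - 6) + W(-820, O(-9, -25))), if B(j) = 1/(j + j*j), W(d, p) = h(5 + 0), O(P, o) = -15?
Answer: 3306/82651 ≈ 0.039999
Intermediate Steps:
W(d, p) = 25 (W(d, p) = (5 + 0)² = 5² = 25)
B(j) = 1/(j + j²)
1/(B(9*7 - 6) + W(-820, O(-9, -25))) = 1/(1/((9*7 - 6)*(1 + (9*7 - 6))) + 25) = 1/(1/((63 - 6)*(1 + (63 - 6))) + 25) = 1/(1/(57*(1 + 57)) + 25) = 1/((1/57)/58 + 25) = 1/((1/57)*(1/58) + 25) = 1/(1/3306 + 25) = 1/(82651/3306) = 3306/82651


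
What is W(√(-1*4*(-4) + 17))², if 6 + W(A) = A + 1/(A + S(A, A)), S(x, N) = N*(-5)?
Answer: 36169/528 - 131*√33/11 ≈ 0.089375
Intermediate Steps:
S(x, N) = -5*N
W(A) = -6 + A - 1/(4*A) (W(A) = -6 + (A + 1/(A - 5*A)) = -6 + (A + 1/(-4*A)) = -6 + (A - 1/(4*A)) = -6 + A - 1/(4*A))
W(√(-1*4*(-4) + 17))² = (-6 + √(-1*4*(-4) + 17) - 1/(4*√(-1*4*(-4) + 17)))² = (-6 + √(-4*(-4) + 17) - 1/(4*√(-4*(-4) + 17)))² = (-6 + √(16 + 17) - 1/(4*√(16 + 17)))² = (-6 + √33 - √33/33/4)² = (-6 + √33 - √33/132)² = (-6 + 131*√33/132)²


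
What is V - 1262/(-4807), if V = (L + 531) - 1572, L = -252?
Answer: -6214189/4807 ≈ -1292.7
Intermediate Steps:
V = -1293 (V = (-252 + 531) - 1572 = 279 - 1572 = -1293)
V - 1262/(-4807) = -1293 - 1262/(-4807) = -1293 - 1262*(-1/4807) = -1293 + 1262/4807 = -6214189/4807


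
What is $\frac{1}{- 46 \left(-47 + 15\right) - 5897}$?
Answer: $- \frac{1}{4425} \approx -0.00022599$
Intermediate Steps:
$\frac{1}{- 46 \left(-47 + 15\right) - 5897} = \frac{1}{\left(-46\right) \left(-32\right) - 5897} = \frac{1}{1472 - 5897} = \frac{1}{-4425} = - \frac{1}{4425}$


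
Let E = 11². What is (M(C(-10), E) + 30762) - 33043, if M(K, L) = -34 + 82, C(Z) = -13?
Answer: -2233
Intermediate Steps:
E = 121
M(K, L) = 48
(M(C(-10), E) + 30762) - 33043 = (48 + 30762) - 33043 = 30810 - 33043 = -2233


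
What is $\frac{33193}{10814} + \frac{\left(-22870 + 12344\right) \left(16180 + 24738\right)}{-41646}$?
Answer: $\frac{2329501585115}{225179922} \approx 10345.0$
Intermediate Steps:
$\frac{33193}{10814} + \frac{\left(-22870 + 12344\right) \left(16180 + 24738\right)}{-41646} = 33193 \cdot \frac{1}{10814} + \left(-10526\right) 40918 \left(- \frac{1}{41646}\right) = \frac{33193}{10814} - - \frac{215351434}{20823} = \frac{33193}{10814} + \frac{215351434}{20823} = \frac{2329501585115}{225179922}$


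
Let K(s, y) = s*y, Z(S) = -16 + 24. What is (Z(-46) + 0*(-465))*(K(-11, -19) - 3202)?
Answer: -23944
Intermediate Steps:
Z(S) = 8
(Z(-46) + 0*(-465))*(K(-11, -19) - 3202) = (8 + 0*(-465))*(-11*(-19) - 3202) = (8 + 0)*(209 - 3202) = 8*(-2993) = -23944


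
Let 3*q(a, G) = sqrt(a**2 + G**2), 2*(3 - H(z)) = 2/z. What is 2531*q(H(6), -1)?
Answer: 12655*sqrt(13)/18 ≈ 2534.9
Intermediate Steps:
H(z) = 3 - 1/z
q(a, G) = sqrt(G**2 + a**2)/3 (q(a, G) = sqrt(a**2 + G**2)/3 = sqrt(G**2 + a**2)/3)
2531*q(H(6), -1) = 2531*(sqrt((-1)**2 + (3 - 1/6)**2)/3) = 2531*(sqrt(1 + (3 - 1*1/6)**2)/3) = 2531*(sqrt(1 + (3 - 1/6)**2)/3) = 2531*(sqrt(1 + (17/6)**2)/3) = 2531*(sqrt(1 + 289/36)/3) = 2531*(sqrt(325/36)/3) = 2531*((5*sqrt(13)/6)/3) = 2531*(5*sqrt(13)/18) = 12655*sqrt(13)/18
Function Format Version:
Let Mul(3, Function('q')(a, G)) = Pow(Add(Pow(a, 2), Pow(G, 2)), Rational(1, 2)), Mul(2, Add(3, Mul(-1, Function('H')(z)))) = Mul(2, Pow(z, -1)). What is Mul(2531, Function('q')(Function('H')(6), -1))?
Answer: Mul(Rational(12655, 18), Pow(13, Rational(1, 2))) ≈ 2534.9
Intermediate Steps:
Function('H')(z) = Add(3, Mul(-1, Pow(z, -1))) (Function('H')(z) = Add(3, Mul(Rational(-1, 2), Mul(2, Pow(z, -1)))) = Add(3, Mul(-1, Pow(z, -1))))
Function('q')(a, G) = Mul(Rational(1, 3), Pow(Add(Pow(G, 2), Pow(a, 2)), Rational(1, 2))) (Function('q')(a, G) = Mul(Rational(1, 3), Pow(Add(Pow(a, 2), Pow(G, 2)), Rational(1, 2))) = Mul(Rational(1, 3), Pow(Add(Pow(G, 2), Pow(a, 2)), Rational(1, 2))))
Mul(2531, Function('q')(Function('H')(6), -1)) = Mul(2531, Mul(Rational(1, 3), Pow(Add(Pow(-1, 2), Pow(Add(3, Mul(-1, Pow(6, -1))), 2)), Rational(1, 2)))) = Mul(2531, Mul(Rational(1, 3), Pow(Add(1, Pow(Add(3, Mul(-1, Rational(1, 6))), 2)), Rational(1, 2)))) = Mul(2531, Mul(Rational(1, 3), Pow(Add(1, Pow(Add(3, Rational(-1, 6)), 2)), Rational(1, 2)))) = Mul(2531, Mul(Rational(1, 3), Pow(Add(1, Pow(Rational(17, 6), 2)), Rational(1, 2)))) = Mul(2531, Mul(Rational(1, 3), Pow(Add(1, Rational(289, 36)), Rational(1, 2)))) = Mul(2531, Mul(Rational(1, 3), Pow(Rational(325, 36), Rational(1, 2)))) = Mul(2531, Mul(Rational(1, 3), Mul(Rational(5, 6), Pow(13, Rational(1, 2))))) = Mul(2531, Mul(Rational(5, 18), Pow(13, Rational(1, 2)))) = Mul(Rational(12655, 18), Pow(13, Rational(1, 2)))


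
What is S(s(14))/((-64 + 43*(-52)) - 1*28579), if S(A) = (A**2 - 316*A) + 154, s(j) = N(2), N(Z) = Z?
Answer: 158/10293 ≈ 0.015350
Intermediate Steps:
s(j) = 2
S(A) = 154 + A**2 - 316*A
S(s(14))/((-64 + 43*(-52)) - 1*28579) = (154 + 2**2 - 316*2)/((-64 + 43*(-52)) - 1*28579) = (154 + 4 - 632)/((-64 - 2236) - 28579) = -474/(-2300 - 28579) = -474/(-30879) = -474*(-1/30879) = 158/10293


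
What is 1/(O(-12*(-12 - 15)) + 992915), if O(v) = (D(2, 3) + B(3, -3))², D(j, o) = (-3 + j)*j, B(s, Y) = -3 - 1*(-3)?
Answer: 1/992919 ≈ 1.0071e-6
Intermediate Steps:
B(s, Y) = 0 (B(s, Y) = -3 + 3 = 0)
D(j, o) = j*(-3 + j)
O(v) = 4 (O(v) = (2*(-3 + 2) + 0)² = (2*(-1) + 0)² = (-2 + 0)² = (-2)² = 4)
1/(O(-12*(-12 - 15)) + 992915) = 1/(4 + 992915) = 1/992919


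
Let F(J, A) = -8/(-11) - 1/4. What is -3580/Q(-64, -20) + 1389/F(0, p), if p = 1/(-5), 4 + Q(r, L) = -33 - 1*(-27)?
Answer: 22878/7 ≈ 3268.3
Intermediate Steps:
Q(r, L) = -10 (Q(r, L) = -4 + (-33 - 1*(-27)) = -4 + (-33 + 27) = -4 - 6 = -10)
p = -⅕ ≈ -0.20000
F(J, A) = 21/44 (F(J, A) = -8*(-1/11) - 1*¼ = 8/11 - ¼ = 21/44)
-3580/Q(-64, -20) + 1389/F(0, p) = -3580/(-10) + 1389/(21/44) = -3580*(-⅒) + 1389*(44/21) = 358 + 20372/7 = 22878/7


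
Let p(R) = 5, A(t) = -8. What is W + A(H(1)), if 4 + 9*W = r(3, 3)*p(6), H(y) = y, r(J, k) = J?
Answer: -61/9 ≈ -6.7778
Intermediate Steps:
W = 11/9 (W = -4/9 + (3*5)/9 = -4/9 + (⅑)*15 = -4/9 + 5/3 = 11/9 ≈ 1.2222)
W + A(H(1)) = 11/9 - 8 = -61/9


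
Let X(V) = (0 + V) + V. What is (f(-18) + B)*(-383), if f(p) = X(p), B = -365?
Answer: 153583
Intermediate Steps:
X(V) = 2*V (X(V) = V + V = 2*V)
f(p) = 2*p
(f(-18) + B)*(-383) = (2*(-18) - 365)*(-383) = (-36 - 365)*(-383) = -401*(-383) = 153583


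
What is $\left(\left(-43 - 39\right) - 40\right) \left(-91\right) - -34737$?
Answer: $45839$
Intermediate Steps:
$\left(\left(-43 - 39\right) - 40\right) \left(-91\right) - -34737 = \left(\left(-43 - 39\right) - 40\right) \left(-91\right) + 34737 = \left(-82 - 40\right) \left(-91\right) + 34737 = \left(-122\right) \left(-91\right) + 34737 = 11102 + 34737 = 45839$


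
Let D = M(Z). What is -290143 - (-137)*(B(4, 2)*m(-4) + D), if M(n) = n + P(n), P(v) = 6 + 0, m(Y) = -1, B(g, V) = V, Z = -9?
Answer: -290828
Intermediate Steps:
P(v) = 6
M(n) = 6 + n (M(n) = n + 6 = 6 + n)
D = -3 (D = 6 - 9 = -3)
-290143 - (-137)*(B(4, 2)*m(-4) + D) = -290143 - (-137)*(2*(-1) - 3) = -290143 - (-137)*(-2 - 3) = -290143 - (-137)*(-5) = -290143 - 1*685 = -290143 - 685 = -290828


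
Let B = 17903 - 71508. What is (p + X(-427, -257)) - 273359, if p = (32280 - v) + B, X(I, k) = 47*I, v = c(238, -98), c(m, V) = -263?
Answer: -314490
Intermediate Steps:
v = -263
B = -53605
p = -21062 (p = (32280 - 1*(-263)) - 53605 = (32280 + 263) - 53605 = 32543 - 53605 = -21062)
(p + X(-427, -257)) - 273359 = (-21062 + 47*(-427)) - 273359 = (-21062 - 20069) - 273359 = -41131 - 273359 = -314490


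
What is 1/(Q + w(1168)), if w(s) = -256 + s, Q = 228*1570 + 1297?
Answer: 1/360169 ≈ 2.7765e-6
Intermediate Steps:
Q = 359257 (Q = 357960 + 1297 = 359257)
1/(Q + w(1168)) = 1/(359257 + (-256 + 1168)) = 1/(359257 + 912) = 1/360169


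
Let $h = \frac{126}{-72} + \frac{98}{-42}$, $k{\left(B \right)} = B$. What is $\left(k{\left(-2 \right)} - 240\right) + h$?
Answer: $- \frac{2953}{12} \approx -246.08$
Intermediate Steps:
$h = - \frac{49}{12}$ ($h = 126 \left(- \frac{1}{72}\right) + 98 \left(- \frac{1}{42}\right) = - \frac{7}{4} - \frac{7}{3} = - \frac{49}{12} \approx -4.0833$)
$\left(k{\left(-2 \right)} - 240\right) + h = \left(-2 - 240\right) - \frac{49}{12} = -242 - \frac{49}{12} = - \frac{2953}{12}$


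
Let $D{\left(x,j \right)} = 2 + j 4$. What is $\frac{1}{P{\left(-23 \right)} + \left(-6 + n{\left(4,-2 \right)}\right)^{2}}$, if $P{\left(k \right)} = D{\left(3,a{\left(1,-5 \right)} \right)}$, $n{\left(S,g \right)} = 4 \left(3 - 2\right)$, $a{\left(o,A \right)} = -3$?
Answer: $- \frac{1}{6} \approx -0.16667$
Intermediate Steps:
$D{\left(x,j \right)} = 2 + 4 j$
$n{\left(S,g \right)} = 4$ ($n{\left(S,g \right)} = 4 \cdot 1 = 4$)
$P{\left(k \right)} = -10$ ($P{\left(k \right)} = 2 + 4 \left(-3\right) = 2 - 12 = -10$)
$\frac{1}{P{\left(-23 \right)} + \left(-6 + n{\left(4,-2 \right)}\right)^{2}} = \frac{1}{-10 + \left(-6 + 4\right)^{2}} = \frac{1}{-10 + \left(-2\right)^{2}} = \frac{1}{-10 + 4} = \frac{1}{-6} = - \frac{1}{6}$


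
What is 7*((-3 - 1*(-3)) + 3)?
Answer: 21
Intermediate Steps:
7*((-3 - 1*(-3)) + 3) = 7*((-3 + 3) + 3) = 7*(0 + 3) = 7*3 = 21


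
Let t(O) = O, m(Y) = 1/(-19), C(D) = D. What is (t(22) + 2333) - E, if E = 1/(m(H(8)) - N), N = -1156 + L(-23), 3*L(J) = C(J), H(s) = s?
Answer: 156197673/66326 ≈ 2355.0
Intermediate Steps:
m(Y) = -1/19
L(J) = J/3
N = -3491/3 (N = -1156 + (⅓)*(-23) = -1156 - 23/3 = -3491/3 ≈ -1163.7)
E = 57/66326 (E = 1/(-1/19 - 1*(-3491/3)) = 1/(-1/19 + 3491/3) = 1/(66326/57) = 57/66326 ≈ 0.00085939)
(t(22) + 2333) - E = (22 + 2333) - 1*57/66326 = 2355 - 57/66326 = 156197673/66326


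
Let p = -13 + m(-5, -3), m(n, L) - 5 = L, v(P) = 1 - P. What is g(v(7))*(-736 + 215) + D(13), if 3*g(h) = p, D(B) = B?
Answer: 5770/3 ≈ 1923.3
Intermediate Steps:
m(n, L) = 5 + L
p = -11 (p = -13 + (5 - 3) = -13 + 2 = -11)
g(h) = -11/3 (g(h) = (⅓)*(-11) = -11/3)
g(v(7))*(-736 + 215) + D(13) = -11*(-736 + 215)/3 + 13 = -11/3*(-521) + 13 = 5731/3 + 13 = 5770/3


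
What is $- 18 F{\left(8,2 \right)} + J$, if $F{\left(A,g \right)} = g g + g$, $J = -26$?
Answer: $-134$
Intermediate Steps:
$F{\left(A,g \right)} = g + g^{2}$ ($F{\left(A,g \right)} = g^{2} + g = g + g^{2}$)
$- 18 F{\left(8,2 \right)} + J = - 18 \cdot 2 \left(1 + 2\right) - 26 = - 18 \cdot 2 \cdot 3 - 26 = \left(-18\right) 6 - 26 = -108 - 26 = -134$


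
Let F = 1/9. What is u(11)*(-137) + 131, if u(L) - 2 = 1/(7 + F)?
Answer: -10385/64 ≈ -162.27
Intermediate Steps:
F = 1/9 ≈ 0.11111
u(L) = 137/64 (u(L) = 2 + 1/(7 + 1/9) = 2 + 1/(64/9) = 2 + 9/64 = 137/64)
u(11)*(-137) + 131 = (137/64)*(-137) + 131 = -18769/64 + 131 = -10385/64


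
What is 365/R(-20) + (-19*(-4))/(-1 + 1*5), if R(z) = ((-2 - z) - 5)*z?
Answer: 915/52 ≈ 17.596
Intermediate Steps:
R(z) = z*(-7 - z) (R(z) = (-7 - z)*z = z*(-7 - z))
365/R(-20) + (-19*(-4))/(-1 + 1*5) = 365/((-1*(-20)*(7 - 20))) + (-19*(-4))/(-1 + 1*5) = 365/((-1*(-20)*(-13))) + 76/(-1 + 5) = 365/(-260) + 76/4 = 365*(-1/260) + 76*(¼) = -73/52 + 19 = 915/52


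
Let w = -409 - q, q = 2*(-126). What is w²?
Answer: 24649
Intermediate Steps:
q = -252
w = -157 (w = -409 - 1*(-252) = -409 + 252 = -157)
w² = (-157)² = 24649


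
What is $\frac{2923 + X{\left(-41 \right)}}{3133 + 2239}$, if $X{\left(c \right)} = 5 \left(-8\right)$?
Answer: $\frac{2883}{5372} \approx 0.53667$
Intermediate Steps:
$X{\left(c \right)} = -40$
$\frac{2923 + X{\left(-41 \right)}}{3133 + 2239} = \frac{2923 - 40}{3133 + 2239} = \frac{2883}{5372}$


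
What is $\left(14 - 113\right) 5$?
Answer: $-495$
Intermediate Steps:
$\left(14 - 113\right) 5 = \left(-99\right) 5 = -495$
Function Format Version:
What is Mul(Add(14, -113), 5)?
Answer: -495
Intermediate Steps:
Mul(Add(14, -113), 5) = Mul(-99, 5) = -495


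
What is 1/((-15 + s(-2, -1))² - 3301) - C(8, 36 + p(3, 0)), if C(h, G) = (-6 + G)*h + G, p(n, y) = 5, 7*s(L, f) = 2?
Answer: -48515989/151140 ≈ -321.00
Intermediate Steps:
s(L, f) = 2/7 (s(L, f) = (⅐)*2 = 2/7)
C(h, G) = G + h*(-6 + G) (C(h, G) = h*(-6 + G) + G = G + h*(-6 + G))
1/((-15 + s(-2, -1))² - 3301) - C(8, 36 + p(3, 0)) = 1/((-15 + 2/7)² - 3301) - ((36 + 5) - 6*8 + (36 + 5)*8) = 1/((-103/7)² - 3301) - (41 - 48 + 41*8) = 1/(10609/49 - 3301) - (41 - 48 + 328) = 1/(-151140/49) - 1*321 = -49/151140 - 321 = -48515989/151140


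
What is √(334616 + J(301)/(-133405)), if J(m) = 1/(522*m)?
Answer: √16335122868085479476809910/6986953470 ≈ 578.46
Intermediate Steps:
J(m) = 1/(522*m)
√(334616 + J(301)/(-133405)) = √(334616 + ((1/522)/301)/(-133405)) = √(334616 + ((1/522)*(1/301))*(-1/133405)) = √(334616 + (1/157122)*(-1/133405)) = √(334616 - 1/20960860410) = √(7013839266952559/20960860410) = √16335122868085479476809910/6986953470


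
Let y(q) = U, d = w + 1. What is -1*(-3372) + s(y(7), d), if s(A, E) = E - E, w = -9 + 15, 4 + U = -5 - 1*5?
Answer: 3372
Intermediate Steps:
U = -14 (U = -4 + (-5 - 1*5) = -4 + (-5 - 5) = -4 - 10 = -14)
w = 6
d = 7 (d = 6 + 1 = 7)
y(q) = -14
s(A, E) = 0
-1*(-3372) + s(y(7), d) = -1*(-3372) + 0 = 3372 + 0 = 3372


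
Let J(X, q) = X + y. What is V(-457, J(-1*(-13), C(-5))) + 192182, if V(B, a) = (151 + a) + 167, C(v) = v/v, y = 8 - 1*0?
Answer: 192521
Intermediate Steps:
y = 8 (y = 8 + 0 = 8)
C(v) = 1
J(X, q) = 8 + X (J(X, q) = X + 8 = 8 + X)
V(B, a) = 318 + a
V(-457, J(-1*(-13), C(-5))) + 192182 = (318 + (8 - 1*(-13))) + 192182 = (318 + (8 + 13)) + 192182 = (318 + 21) + 192182 = 339 + 192182 = 192521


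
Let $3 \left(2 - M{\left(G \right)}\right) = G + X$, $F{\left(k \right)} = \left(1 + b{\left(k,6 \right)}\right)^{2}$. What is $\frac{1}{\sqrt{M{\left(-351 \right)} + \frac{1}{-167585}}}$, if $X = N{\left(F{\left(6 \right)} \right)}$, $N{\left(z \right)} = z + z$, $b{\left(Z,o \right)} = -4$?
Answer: $\frac{11 \sqrt{1639243065}}{4734276} \approx 0.094072$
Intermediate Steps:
$F{\left(k \right)} = 9$ ($F{\left(k \right)} = \left(1 - 4\right)^{2} = \left(-3\right)^{2} = 9$)
$N{\left(z \right)} = 2 z$
$X = 18$ ($X = 2 \cdot 9 = 18$)
$M{\left(G \right)} = -4 - \frac{G}{3}$ ($M{\left(G \right)} = 2 - \frac{G + 18}{3} = 2 - \frac{18 + G}{3} = 2 - \left(6 + \frac{G}{3}\right) = -4 - \frac{G}{3}$)
$\frac{1}{\sqrt{M{\left(-351 \right)} + \frac{1}{-167585}}} = \frac{1}{\sqrt{\left(-4 - -117\right) + \frac{1}{-167585}}} = \frac{1}{\sqrt{\left(-4 + 117\right) - \frac{1}{167585}}} = \frac{1}{\sqrt{113 - \frac{1}{167585}}} = \frac{1}{\sqrt{\frac{18937104}{167585}}} = \frac{1}{\frac{4}{15235} \sqrt{1639243065}} = \frac{11 \sqrt{1639243065}}{4734276}$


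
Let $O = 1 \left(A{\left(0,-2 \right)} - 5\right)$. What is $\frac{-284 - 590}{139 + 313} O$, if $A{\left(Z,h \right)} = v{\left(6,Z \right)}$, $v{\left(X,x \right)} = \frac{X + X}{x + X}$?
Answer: $\frac{1311}{226} \approx 5.8009$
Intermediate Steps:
$v{\left(X,x \right)} = \frac{2 X}{X + x}$
$A{\left(Z,h \right)} = \frac{12}{6 + Z}$ ($A{\left(Z,h \right)} = 2 \cdot 6 \frac{1}{6 + Z} = \frac{12}{6 + Z}$)
$O = -3$ ($O = 1 \left(\frac{12}{6 + 0} - 5\right) = 1 \left(\frac{12}{6} - 5\right) = 1 \left(12 \cdot \frac{1}{6} - 5\right) = 1 \left(2 - 5\right) = 1 \left(-3\right) = -3$)
$\frac{-284 - 590}{139 + 313} O = \frac{-284 - 590}{139 + 313} \left(-3\right) = - \frac{874}{452} \left(-3\right) = \left(-874\right) \frac{1}{452} \left(-3\right) = \left(- \frac{437}{226}\right) \left(-3\right) = \frac{1311}{226}$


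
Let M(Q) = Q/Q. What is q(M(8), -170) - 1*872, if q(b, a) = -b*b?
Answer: -873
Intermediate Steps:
M(Q) = 1
q(b, a) = -b**2
q(M(8), -170) - 1*872 = -1*1**2 - 1*872 = -1*1 - 872 = -1 - 872 = -873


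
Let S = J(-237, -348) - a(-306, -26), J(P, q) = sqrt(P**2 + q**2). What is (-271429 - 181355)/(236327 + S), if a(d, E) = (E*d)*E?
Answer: -25083271434/24551374277 + 169794*sqrt(19697)/24551374277 ≈ -1.0207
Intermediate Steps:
a(d, E) = d*E**2
S = 206856 + 3*sqrt(19697) (S = sqrt((-237)**2 + (-348)**2) - (-306)*(-26)**2 = sqrt(56169 + 121104) - (-306)*676 = sqrt(177273) - 1*(-206856) = 3*sqrt(19697) + 206856 = 206856 + 3*sqrt(19697) ≈ 2.0728e+5)
(-271429 - 181355)/(236327 + S) = (-271429 - 181355)/(236327 + (206856 + 3*sqrt(19697))) = -452784/(443183 + 3*sqrt(19697))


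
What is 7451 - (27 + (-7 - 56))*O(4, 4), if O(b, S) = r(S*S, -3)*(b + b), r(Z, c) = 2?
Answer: 8027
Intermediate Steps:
O(b, S) = 4*b (O(b, S) = 2*(b + b) = 2*(2*b) = 4*b)
7451 - (27 + (-7 - 56))*O(4, 4) = 7451 - (27 + (-7 - 56))*4*4 = 7451 - (27 - 63)*16 = 7451 - (-36)*16 = 7451 - 1*(-576) = 7451 + 576 = 8027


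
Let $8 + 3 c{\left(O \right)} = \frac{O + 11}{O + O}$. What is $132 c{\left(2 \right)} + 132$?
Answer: $-77$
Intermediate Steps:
$c{\left(O \right)} = - \frac{8}{3} + \frac{11 + O}{6 O}$ ($c{\left(O \right)} = - \frac{8}{3} + \frac{\left(O + 11\right) \frac{1}{O + O}}{3} = - \frac{8}{3} + \frac{\left(11 + O\right) \frac{1}{2 O}}{3} = - \frac{8}{3} + \frac{\frac{1}{2} \frac{1}{O} \left(11 + O\right)}{3} = - \frac{8}{3} + \frac{11 + O}{6 O}$)
$132 c{\left(2 \right)} + 132 = 132 \frac{11 - 30}{6 \cdot 2} + 132 = 132 \cdot \frac{1}{6} \cdot \frac{1}{2} \left(11 - 30\right) + 132 = 132 \cdot \frac{1}{6} \cdot \frac{1}{2} \left(-19\right) + 132 = 132 \left(- \frac{19}{12}\right) + 132 = -209 + 132 = -77$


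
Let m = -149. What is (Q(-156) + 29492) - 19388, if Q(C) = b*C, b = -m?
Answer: -13140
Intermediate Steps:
b = 149 (b = -1*(-149) = 149)
Q(C) = 149*C
(Q(-156) + 29492) - 19388 = (149*(-156) + 29492) - 19388 = (-23244 + 29492) - 19388 = 6248 - 19388 = -13140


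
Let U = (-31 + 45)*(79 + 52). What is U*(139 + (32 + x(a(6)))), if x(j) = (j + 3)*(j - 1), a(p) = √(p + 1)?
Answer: 320950 + 3668*√7 ≈ 3.3065e+5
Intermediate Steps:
a(p) = √(1 + p)
x(j) = (-1 + j)*(3 + j) (x(j) = (3 + j)*(-1 + j) = (-1 + j)*(3 + j))
U = 1834 (U = 14*131 = 1834)
U*(139 + (32 + x(a(6)))) = 1834*(139 + (32 + (-3 + (√(1 + 6))² + 2*√(1 + 6)))) = 1834*(139 + (32 + (-3 + (√7)² + 2*√7))) = 1834*(139 + (32 + (-3 + 7 + 2*√7))) = 1834*(139 + (32 + (4 + 2*√7))) = 1834*(139 + (36 + 2*√7)) = 1834*(175 + 2*√7) = 320950 + 3668*√7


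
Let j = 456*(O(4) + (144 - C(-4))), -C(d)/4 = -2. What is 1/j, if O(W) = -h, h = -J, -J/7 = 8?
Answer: 1/36480 ≈ 2.7412e-5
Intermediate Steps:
J = -56 (J = -7*8 = -56)
C(d) = 8 (C(d) = -4*(-2) = 8)
h = 56 (h = -1*(-56) = 56)
O(W) = -56 (O(W) = -1*56 = -56)
j = 36480 (j = 456*(-56 + (144 - 1*8)) = 456*(-56 + (144 - 8)) = 456*(-56 + 136) = 456*80 = 36480)
1/j = 1/36480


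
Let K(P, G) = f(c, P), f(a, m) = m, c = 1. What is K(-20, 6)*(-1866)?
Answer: 37320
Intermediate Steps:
K(P, G) = P
K(-20, 6)*(-1866) = -20*(-1866) = 37320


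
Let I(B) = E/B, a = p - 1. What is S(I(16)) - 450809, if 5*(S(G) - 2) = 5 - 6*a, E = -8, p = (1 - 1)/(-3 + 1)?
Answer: -2254024/5 ≈ -4.5081e+5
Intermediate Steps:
p = 0 (p = 0/(-2) = 0*(-1/2) = 0)
a = -1 (a = 0 - 1 = -1)
I(B) = -8/B
S(G) = 21/5 (S(G) = 2 + (5 - 6*(-1))/5 = 2 + (5 + 6)/5 = 2 + (1/5)*11 = 2 + 11/5 = 21/5)
S(I(16)) - 450809 = 21/5 - 450809 = -2254024/5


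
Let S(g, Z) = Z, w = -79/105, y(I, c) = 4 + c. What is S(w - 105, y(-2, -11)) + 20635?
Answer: 20628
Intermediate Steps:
w = -79/105 (w = -79*1/105 = -79/105 ≈ -0.75238)
S(w - 105, y(-2, -11)) + 20635 = (4 - 11) + 20635 = -7 + 20635 = 20628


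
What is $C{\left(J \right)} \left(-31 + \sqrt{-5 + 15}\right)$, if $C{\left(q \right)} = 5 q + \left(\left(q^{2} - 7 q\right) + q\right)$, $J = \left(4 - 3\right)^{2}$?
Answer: $0$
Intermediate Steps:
$J = 1$ ($J = 1^{2} = 1$)
$C{\left(q \right)} = q^{2} - q$ ($C{\left(q \right)} = 5 q + \left(q^{2} - 6 q\right) = q^{2} - q$)
$C{\left(J \right)} \left(-31 + \sqrt{-5 + 15}\right) = 1 \left(-1 + 1\right) \left(-31 + \sqrt{-5 + 15}\right) = 1 \cdot 0 \left(-31 + \sqrt{10}\right) = 0 \left(-31 + \sqrt{10}\right) = 0$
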